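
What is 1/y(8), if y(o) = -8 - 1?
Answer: -⅑ ≈ -0.11111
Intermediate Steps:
y(o) = -9
1/y(8) = 1/(-9) = -⅑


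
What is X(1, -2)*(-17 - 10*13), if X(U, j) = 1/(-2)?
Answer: 147/2 ≈ 73.500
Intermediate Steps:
X(U, j) = -1/2
X(1, -2)*(-17 - 10*13) = -(-17 - 10*13)/2 = -(-17 - 130)/2 = -1/2*(-147) = 147/2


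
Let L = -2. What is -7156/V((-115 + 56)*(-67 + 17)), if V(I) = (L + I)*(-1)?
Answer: 1789/737 ≈ 2.4274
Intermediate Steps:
V(I) = 2 - I (V(I) = (-2 + I)*(-1) = 2 - I)
-7156/V((-115 + 56)*(-67 + 17)) = -7156/(2 - (-115 + 56)*(-67 + 17)) = -7156/(2 - (-59)*(-50)) = -7156/(2 - 1*2950) = -7156/(2 - 2950) = -7156/(-2948) = -7156*(-1/2948) = 1789/737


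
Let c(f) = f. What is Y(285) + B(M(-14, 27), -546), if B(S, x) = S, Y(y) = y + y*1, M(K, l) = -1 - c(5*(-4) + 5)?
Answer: 584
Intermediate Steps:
M(K, l) = 14 (M(K, l) = -1 - (5*(-4) + 5) = -1 - (-20 + 5) = -1 - 1*(-15) = -1 + 15 = 14)
Y(y) = 2*y (Y(y) = y + y = 2*y)
Y(285) + B(M(-14, 27), -546) = 2*285 + 14 = 570 + 14 = 584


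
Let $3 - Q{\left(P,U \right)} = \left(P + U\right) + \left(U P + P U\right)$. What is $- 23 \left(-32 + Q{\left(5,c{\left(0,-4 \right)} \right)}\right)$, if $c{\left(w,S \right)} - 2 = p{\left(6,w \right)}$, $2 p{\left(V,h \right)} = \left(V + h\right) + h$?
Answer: $2047$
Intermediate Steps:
$p{\left(V,h \right)} = h + \frac{V}{2}$ ($p{\left(V,h \right)} = \frac{\left(V + h\right) + h}{2} = \frac{V + 2 h}{2} = h + \frac{V}{2}$)
$c{\left(w,S \right)} = 5 + w$ ($c{\left(w,S \right)} = 2 + \left(w + \frac{1}{2} \cdot 6\right) = 2 + \left(w + 3\right) = 2 + \left(3 + w\right) = 5 + w$)
$Q{\left(P,U \right)} = 3 - P - U - 2 P U$ ($Q{\left(P,U \right)} = 3 - \left(\left(P + U\right) + \left(U P + P U\right)\right) = 3 - \left(\left(P + U\right) + \left(P U + P U\right)\right) = 3 - \left(\left(P + U\right) + 2 P U\right) = 3 - \left(P + U + 2 P U\right) = 3 - P - U - 2 P U$)
$- 23 \left(-32 + Q{\left(5,c{\left(0,-4 \right)} \right)}\right) = - 23 \left(-32 - \left(7 + 10 \left(5 + 0\right)\right)\right) = - 23 \left(-32 - \left(7 + 50\right)\right) = - 23 \left(-32 - 57\right) = \left(-23\right) \left(-89\right) = 2047$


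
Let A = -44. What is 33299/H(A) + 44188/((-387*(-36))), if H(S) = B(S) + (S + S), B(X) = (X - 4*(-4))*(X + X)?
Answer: 5267707/306504 ≈ 17.186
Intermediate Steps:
B(X) = 2*X*(16 + X) (B(X) = (X + 16)*(2*X) = (16 + X)*(2*X) = 2*X*(16 + X))
H(S) = 2*S + 2*S*(16 + S) (H(S) = 2*S*(16 + S) + (S + S) = 2*S*(16 + S) + 2*S = 2*S + 2*S*(16 + S))
33299/H(A) + 44188/((-387*(-36))) = 33299/((2*(-44)*(17 - 44))) + 44188/((-387*(-36))) = 33299/((2*(-44)*(-27))) + 44188/13932 = 33299/2376 + 44188*(1/13932) = 33299*(1/2376) + 11047/3483 = 33299/2376 + 11047/3483 = 5267707/306504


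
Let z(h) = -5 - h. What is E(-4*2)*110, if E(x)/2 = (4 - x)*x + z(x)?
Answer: -20460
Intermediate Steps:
E(x) = -10 - 2*x + 2*x*(4 - x) (E(x) = 2*((4 - x)*x + (-5 - x)) = 2*(x*(4 - x) + (-5 - x)) = 2*(-5 - x + x*(4 - x)) = -10 - 2*x + 2*x*(4 - x))
E(-4*2)*110 = (-10 - 2*(-4*2)² + 6*(-4*2))*110 = (-10 - 2*(-8)² + 6*(-8))*110 = (-10 - 2*64 - 48)*110 = (-10 - 128 - 48)*110 = -186*110 = -20460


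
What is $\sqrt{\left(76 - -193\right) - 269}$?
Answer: $0$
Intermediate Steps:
$\sqrt{\left(76 - -193\right) - 269} = \sqrt{\left(76 + 193\right) - 269} = \sqrt{269 - 269} = \sqrt{0} = 0$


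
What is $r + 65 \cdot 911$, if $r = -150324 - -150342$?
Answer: $59233$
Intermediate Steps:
$r = 18$ ($r = -150324 + 150342 = 18$)
$r + 65 \cdot 911 = 18 + 65 \cdot 911 = 18 + 59215 = 59233$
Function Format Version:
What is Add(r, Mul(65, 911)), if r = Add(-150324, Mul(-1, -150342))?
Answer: 59233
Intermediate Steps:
r = 18 (r = Add(-150324, 150342) = 18)
Add(r, Mul(65, 911)) = Add(18, Mul(65, 911)) = Add(18, 59215) = 59233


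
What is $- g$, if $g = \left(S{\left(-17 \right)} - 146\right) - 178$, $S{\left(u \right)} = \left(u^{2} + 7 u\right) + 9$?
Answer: $145$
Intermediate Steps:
$S{\left(u \right)} = 9 + u^{2} + 7 u$
$g = -145$ ($g = \left(\left(9 + \left(-17\right)^{2} + 7 \left(-17\right)\right) - 146\right) - 178 = \left(\left(9 + 289 - 119\right) - 146\right) - 178 = \left(179 - 146\right) - 178 = 33 - 178 = -145$)
$- g = \left(-1\right) \left(-145\right) = 145$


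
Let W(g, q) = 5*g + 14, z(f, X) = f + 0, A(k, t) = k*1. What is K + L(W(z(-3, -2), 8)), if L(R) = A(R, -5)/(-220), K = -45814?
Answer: -10079079/220 ≈ -45814.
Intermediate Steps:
A(k, t) = k
z(f, X) = f
W(g, q) = 14 + 5*g
L(R) = -R/220 (L(R) = R/(-220) = R*(-1/220) = -R/220)
K + L(W(z(-3, -2), 8)) = -45814 - (14 + 5*(-3))/220 = -45814 - (14 - 15)/220 = -45814 - 1/220*(-1) = -45814 + 1/220 = -10079079/220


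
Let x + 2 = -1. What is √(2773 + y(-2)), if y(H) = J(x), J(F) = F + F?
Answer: √2767 ≈ 52.602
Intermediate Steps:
x = -3 (x = -2 - 1 = -3)
J(F) = 2*F
y(H) = -6 (y(H) = 2*(-3) = -6)
√(2773 + y(-2)) = √(2773 - 6) = √2767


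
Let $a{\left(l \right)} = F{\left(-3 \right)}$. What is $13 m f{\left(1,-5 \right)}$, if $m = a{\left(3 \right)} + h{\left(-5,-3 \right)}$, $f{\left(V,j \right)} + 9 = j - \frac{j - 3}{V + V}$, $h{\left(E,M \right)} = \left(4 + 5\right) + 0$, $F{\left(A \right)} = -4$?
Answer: $-650$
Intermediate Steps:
$h{\left(E,M \right)} = 9$ ($h{\left(E,M \right)} = 9 + 0 = 9$)
$a{\left(l \right)} = -4$
$f{\left(V,j \right)} = -9 + j - \frac{-3 + j}{2 V}$ ($f{\left(V,j \right)} = -9 + \left(j - \frac{j - 3}{V + V}\right) = -9 + \left(j - \frac{-3 + j}{2 V}\right) = -9 + j - \frac{-3 + j}{2 V}$)
$m = 5$ ($m = -4 + 9 = 5$)
$13 m f{\left(1,-5 \right)} = 13 \cdot 5 \frac{3 - -5 + 2 \cdot 1 \left(-9 - 5\right)}{2 \cdot 1} = 65 \cdot \frac{1}{2} \cdot 1 \left(3 + 5 + 2 \cdot 1 \left(-14\right)\right) = 65 \cdot \frac{1}{2} \cdot 1 \left(3 + 5 - 28\right) = 65 \cdot \frac{1}{2} \cdot 1 \left(-20\right) = 65 \left(-10\right) = -650$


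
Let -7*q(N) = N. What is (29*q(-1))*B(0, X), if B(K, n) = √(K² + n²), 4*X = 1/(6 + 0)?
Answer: 29/168 ≈ 0.17262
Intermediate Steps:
q(N) = -N/7
X = 1/24 (X = 1/(4*(6 + 0)) = (¼)/6 = (¼)*(⅙) = 1/24 ≈ 0.041667)
(29*q(-1))*B(0, X) = (29*(-⅐*(-1)))*√(0² + (1/24)²) = (29*(⅐))*√(0 + 1/576) = 29*√(1/576)/7 = (29/7)*(1/24) = 29/168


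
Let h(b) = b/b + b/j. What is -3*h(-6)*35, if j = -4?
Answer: -525/2 ≈ -262.50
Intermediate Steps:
h(b) = 1 - b/4 (h(b) = b/b + b/(-4) = 1 + b*(-¼) = 1 - b/4)
-3*h(-6)*35 = -3*(1 - ¼*(-6))*35 = -3*(1 + 3/2)*35 = -3*5/2*35 = -15/2*35 = -525/2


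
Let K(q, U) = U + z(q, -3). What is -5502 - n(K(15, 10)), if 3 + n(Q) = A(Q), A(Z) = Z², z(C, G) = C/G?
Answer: -5524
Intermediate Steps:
K(q, U) = U - q/3 (K(q, U) = U + q/(-3) = U + q*(-⅓) = U - q/3)
n(Q) = -3 + Q²
-5502 - n(K(15, 10)) = -5502 - (-3 + (10 - ⅓*15)²) = -5502 - (-3 + (10 - 5)²) = -5502 - (-3 + 5²) = -5502 - (-3 + 25) = -5502 - 1*22 = -5502 - 22 = -5524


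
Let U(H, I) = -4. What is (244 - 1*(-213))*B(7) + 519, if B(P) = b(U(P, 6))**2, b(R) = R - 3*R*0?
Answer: 7831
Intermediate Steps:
b(R) = R (b(R) = R + 0 = R)
B(P) = 16 (B(P) = (-4)**2 = 16)
(244 - 1*(-213))*B(7) + 519 = (244 - 1*(-213))*16 + 519 = (244 + 213)*16 + 519 = 457*16 + 519 = 7312 + 519 = 7831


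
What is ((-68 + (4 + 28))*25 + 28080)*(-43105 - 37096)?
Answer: -2179863180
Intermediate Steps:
((-68 + (4 + 28))*25 + 28080)*(-43105 - 37096) = ((-68 + 32)*25 + 28080)*(-80201) = (-36*25 + 28080)*(-80201) = (-900 + 28080)*(-80201) = 27180*(-80201) = -2179863180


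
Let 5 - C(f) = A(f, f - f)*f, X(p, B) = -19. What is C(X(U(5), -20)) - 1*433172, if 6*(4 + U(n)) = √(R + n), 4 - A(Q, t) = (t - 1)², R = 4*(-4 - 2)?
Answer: -433110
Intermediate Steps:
R = -24 (R = 4*(-6) = -24)
A(Q, t) = 4 - (-1 + t)² (A(Q, t) = 4 - (t - 1)² = 4 - (-1 + t)²)
U(n) = -4 + √(-24 + n)/6
C(f) = 5 - 3*f (C(f) = 5 - (4 - (-1 + (f - f))²)*f = 5 - (4 - (-1 + 0)²)*f = 5 - (4 - 1*(-1)²)*f = 5 - (4 - 1*1)*f = 5 - (4 - 1)*f = 5 - 3*f)
C(X(U(5), -20)) - 1*433172 = (5 - 3*(-19)) - 1*433172 = (5 + 57) - 433172 = 62 - 433172 = -433110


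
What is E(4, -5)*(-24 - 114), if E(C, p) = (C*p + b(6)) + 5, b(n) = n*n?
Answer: -2898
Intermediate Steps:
b(n) = n²
E(C, p) = 41 + C*p (E(C, p) = (C*p + 6²) + 5 = (C*p + 36) + 5 = (36 + C*p) + 5 = 41 + C*p)
E(4, -5)*(-24 - 114) = (41 + 4*(-5))*(-24 - 114) = (41 - 20)*(-138) = 21*(-138) = -2898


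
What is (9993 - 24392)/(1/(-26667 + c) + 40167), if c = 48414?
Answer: -313135053/873511750 ≈ -0.35848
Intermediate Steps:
(9993 - 24392)/(1/(-26667 + c) + 40167) = (9993 - 24392)/(1/(-26667 + 48414) + 40167) = -14399/(1/21747 + 40167) = -14399/873511750/21747 = -14399*21747/873511750 = -313135053/873511750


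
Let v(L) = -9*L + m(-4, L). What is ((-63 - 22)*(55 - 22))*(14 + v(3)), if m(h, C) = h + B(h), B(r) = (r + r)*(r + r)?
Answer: -131835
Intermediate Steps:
B(r) = 4*r**2 (B(r) = (2*r)*(2*r) = 4*r**2)
m(h, C) = h + 4*h**2
v(L) = 60 - 9*L (v(L) = -9*L - 4*(1 + 4*(-4)) = -9*L - 4*(1 - 16) = -9*L - 4*(-15) = -9*L + 60 = 60 - 9*L)
((-63 - 22)*(55 - 22))*(14 + v(3)) = ((-63 - 22)*(55 - 22))*(14 + (60 - 9*3)) = (-85*33)*(14 + (60 - 27)) = -2805*(14 + 33) = -2805*47 = -131835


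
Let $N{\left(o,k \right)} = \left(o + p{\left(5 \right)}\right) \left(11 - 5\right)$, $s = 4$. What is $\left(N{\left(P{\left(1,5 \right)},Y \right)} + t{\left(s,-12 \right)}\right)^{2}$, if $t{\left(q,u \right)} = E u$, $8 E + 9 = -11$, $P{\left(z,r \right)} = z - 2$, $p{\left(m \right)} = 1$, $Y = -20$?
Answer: $900$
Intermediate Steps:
$P{\left(z,r \right)} = -2 + z$
$E = - \frac{5}{2}$ ($E = - \frac{9}{8} + \frac{1}{8} \left(-11\right) = - \frac{9}{8} - \frac{11}{8} = - \frac{5}{2} \approx -2.5$)
$t{\left(q,u \right)} = - \frac{5 u}{2}$
$N{\left(o,k \right)} = 6 + 6 o$ ($N{\left(o,k \right)} = \left(o + 1\right) \left(11 - 5\right) = \left(1 + o\right) 6 = 6 + 6 o$)
$\left(N{\left(P{\left(1,5 \right)},Y \right)} + t{\left(s,-12 \right)}\right)^{2} = \left(\left(6 + 6 \left(-2 + 1\right)\right) - -30\right)^{2} = \left(\left(6 + 6 \left(-1\right)\right) + 30\right)^{2} = \left(\left(6 - 6\right) + 30\right)^{2} = \left(0 + 30\right)^{2} = 30^{2} = 900$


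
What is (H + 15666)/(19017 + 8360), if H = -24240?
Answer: -8574/27377 ≈ -0.31318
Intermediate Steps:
(H + 15666)/(19017 + 8360) = (-24240 + 15666)/(19017 + 8360) = -8574/27377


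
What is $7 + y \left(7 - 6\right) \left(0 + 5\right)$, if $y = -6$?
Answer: $-23$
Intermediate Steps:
$7 + y \left(7 - 6\right) \left(0 + 5\right) = 7 - 6 \left(7 - 6\right) \left(0 + 5\right) = 7 - 6 \cdot 1 \cdot 5 = 7 - 30 = -23$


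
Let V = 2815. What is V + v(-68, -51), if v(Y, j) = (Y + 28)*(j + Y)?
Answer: 7575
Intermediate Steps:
v(Y, j) = (28 + Y)*(Y + j)
V + v(-68, -51) = 2815 + ((-68)² + 28*(-68) + 28*(-51) - 68*(-51)) = 2815 + (4624 - 1904 - 1428 + 3468) = 2815 + 4760 = 7575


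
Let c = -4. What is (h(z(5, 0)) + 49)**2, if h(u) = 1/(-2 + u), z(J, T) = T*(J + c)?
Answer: 9409/4 ≈ 2352.3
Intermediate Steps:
z(J, T) = T*(-4 + J) (z(J, T) = T*(J - 4) = T*(-4 + J))
(h(z(5, 0)) + 49)**2 = (1/(-2 + 0*(-4 + 5)) + 49)**2 = (1/(-2 + 0*1) + 49)**2 = (1/(-2 + 0) + 49)**2 = (1/(-2) + 49)**2 = (-1/2 + 49)**2 = (97/2)**2 = 9409/4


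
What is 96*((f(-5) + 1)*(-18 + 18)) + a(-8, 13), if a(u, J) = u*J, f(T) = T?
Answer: -104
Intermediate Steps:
a(u, J) = J*u
96*((f(-5) + 1)*(-18 + 18)) + a(-8, 13) = 96*((-5 + 1)*(-18 + 18)) + 13*(-8) = 96*(-4*0) - 104 = 96*0 - 104 = 0 - 104 = -104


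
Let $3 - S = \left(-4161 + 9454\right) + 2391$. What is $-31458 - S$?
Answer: $-23777$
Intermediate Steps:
$S = -7681$ ($S = 3 - \left(\left(-4161 + 9454\right) + 2391\right) = 3 - \left(5293 + 2391\right) = 3 - 7684 = -7681$)
$-31458 - S = -31458 - -7681 = -31458 + 7681 = -23777$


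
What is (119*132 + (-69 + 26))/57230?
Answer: 3133/11446 ≈ 0.27372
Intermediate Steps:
(119*132 + (-69 + 26))/57230 = (15708 - 43)*(1/57230) = 15665*(1/57230) = 3133/11446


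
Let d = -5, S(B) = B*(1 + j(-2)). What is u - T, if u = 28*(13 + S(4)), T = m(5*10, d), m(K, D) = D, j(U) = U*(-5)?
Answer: 1601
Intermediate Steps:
j(U) = -5*U
S(B) = 11*B (S(B) = B*(1 - 5*(-2)) = B*(1 + 10) = B*11 = 11*B)
T = -5
u = 1596 (u = 28*(13 + 11*4) = 28*(13 + 44) = 28*57 = 1596)
u - T = 1596 - 1*(-5) = 1596 + 5 = 1601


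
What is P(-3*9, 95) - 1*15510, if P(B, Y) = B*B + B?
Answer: -14808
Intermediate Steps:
P(B, Y) = B + B² (P(B, Y) = B² + B = B + B²)
P(-3*9, 95) - 1*15510 = (-3*9)*(1 - 3*9) - 1*15510 = -27*(1 - 27) - 15510 = -27*(-26) - 15510 = 702 - 15510 = -14808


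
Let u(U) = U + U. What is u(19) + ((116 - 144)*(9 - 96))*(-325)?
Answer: -791662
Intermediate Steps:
u(U) = 2*U
u(19) + ((116 - 144)*(9 - 96))*(-325) = 2*19 + ((116 - 144)*(9 - 96))*(-325) = 38 - 28*(-87)*(-325) = 38 + 2436*(-325) = 38 - 791700 = -791662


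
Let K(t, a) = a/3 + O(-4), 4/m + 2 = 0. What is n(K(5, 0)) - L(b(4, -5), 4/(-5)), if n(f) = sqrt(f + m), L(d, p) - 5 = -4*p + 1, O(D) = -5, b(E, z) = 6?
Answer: -46/5 + I*sqrt(7) ≈ -9.2 + 2.6458*I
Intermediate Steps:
m = -2 (m = 4/(-2 + 0) = 4/(-2) = 4*(-1/2) = -2)
K(t, a) = -5 + a/3 (K(t, a) = a/3 - 5 = -5 + a/3)
L(d, p) = 6 - 4*p (L(d, p) = 5 + (-4*p + 1) = 5 + (1 - 4*p) = 6 - 4*p)
n(f) = sqrt(-2 + f) (n(f) = sqrt(f - 2) = sqrt(-2 + f))
n(K(5, 0)) - L(b(4, -5), 4/(-5)) = sqrt(-2 + (-5 + (1/3)*0)) - (6 - 16/(-5)) = sqrt(-2 + (-5 + 0)) - (6 - 16*(-1)/5) = sqrt(-2 - 5) - (6 - 4*(-4/5)) = sqrt(-7) - (6 + 16/5) = I*sqrt(7) - 1*46/5 = I*sqrt(7) - 46/5 = -46/5 + I*sqrt(7)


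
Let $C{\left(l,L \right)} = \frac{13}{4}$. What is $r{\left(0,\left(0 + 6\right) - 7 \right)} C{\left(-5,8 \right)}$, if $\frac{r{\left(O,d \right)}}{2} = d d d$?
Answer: $- \frac{13}{2} \approx -6.5$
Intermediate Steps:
$C{\left(l,L \right)} = \frac{13}{4}$ ($C{\left(l,L \right)} = 13 \cdot \frac{1}{4} = \frac{13}{4}$)
$r{\left(O,d \right)} = 2 d^{3}$ ($r{\left(O,d \right)} = 2 d d d = 2 d^{2} d = 2 d^{3}$)
$r{\left(0,\left(0 + 6\right) - 7 \right)} C{\left(-5,8 \right)} = 2 \left(\left(0 + 6\right) - 7\right)^{3} \cdot \frac{13}{4} = 2 \left(6 - 7\right)^{3} \cdot \frac{13}{4} = 2 \left(-1\right)^{3} \cdot \frac{13}{4} = 2 \left(-1\right) \frac{13}{4} = \left(-2\right) \frac{13}{4} = - \frac{13}{2}$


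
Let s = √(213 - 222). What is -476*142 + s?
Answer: -67592 + 3*I ≈ -67592.0 + 3.0*I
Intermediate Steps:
s = 3*I (s = √(-9) = 3*I ≈ 3.0*I)
-476*142 + s = -476*142 + 3*I = -67592 + 3*I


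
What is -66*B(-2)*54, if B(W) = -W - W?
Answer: -14256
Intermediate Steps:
B(W) = -2*W
-66*B(-2)*54 = -(-132)*(-2)*54 = -66*4*54 = -264*54 = -14256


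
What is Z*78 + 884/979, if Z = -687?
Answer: -52459810/979 ≈ -53585.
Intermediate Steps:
Z*78 + 884/979 = -687*78 + 884/979 = -53586 + 884*(1/979) = -53586 + 884/979 = -52459810/979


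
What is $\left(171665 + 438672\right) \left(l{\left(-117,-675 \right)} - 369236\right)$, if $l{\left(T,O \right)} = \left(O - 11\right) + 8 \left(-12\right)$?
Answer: $-225835676066$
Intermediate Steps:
$l{\left(T,O \right)} = -107 + O$ ($l{\left(T,O \right)} = \left(-11 + O\right) - 96 = -107 + O$)
$\left(171665 + 438672\right) \left(l{\left(-117,-675 \right)} - 369236\right) = \left(171665 + 438672\right) \left(\left(-107 - 675\right) - 369236\right) = 610337 \left(-782 - 369236\right) = 610337 \left(-370018\right) = -225835676066$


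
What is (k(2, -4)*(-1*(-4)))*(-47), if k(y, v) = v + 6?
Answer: -376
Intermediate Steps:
k(y, v) = 6 + v
(k(2, -4)*(-1*(-4)))*(-47) = ((6 - 4)*(-1*(-4)))*(-47) = (2*4)*(-47) = 8*(-47) = -376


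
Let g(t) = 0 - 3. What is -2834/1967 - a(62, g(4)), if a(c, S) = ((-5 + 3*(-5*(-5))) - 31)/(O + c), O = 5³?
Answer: -606671/367829 ≈ -1.6493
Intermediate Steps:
g(t) = -3
O = 125
a(c, S) = 39/(125 + c) (a(c, S) = ((-5 + 3*(-5*(-5))) - 31)/(125 + c) = ((-5 + 3*25) - 31)/(125 + c) = ((-5 + 75) - 31)/(125 + c) = (70 - 31)/(125 + c) = 39/(125 + c))
-2834/1967 - a(62, g(4)) = -2834/1967 - 39/(125 + 62) = -2834*1/1967 - 39/187 = -2834/1967 - 39/187 = -606671/367829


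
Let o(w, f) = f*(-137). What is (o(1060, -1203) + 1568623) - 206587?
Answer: 1526847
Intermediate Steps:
o(w, f) = -137*f
(o(1060, -1203) + 1568623) - 206587 = (-137*(-1203) + 1568623) - 206587 = (164811 + 1568623) - 206587 = 1733434 - 206587 = 1526847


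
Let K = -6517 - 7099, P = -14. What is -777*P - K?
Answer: 24494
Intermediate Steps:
K = -13616
-777*P - K = -777*(-14) - 1*(-13616) = 10878 + 13616 = 24494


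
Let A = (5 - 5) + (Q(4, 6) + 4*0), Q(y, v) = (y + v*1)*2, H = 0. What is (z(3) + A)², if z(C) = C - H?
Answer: 529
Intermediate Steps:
Q(y, v) = 2*v + 2*y (Q(y, v) = (y + v)*2 = (v + y)*2 = 2*v + 2*y)
z(C) = C (z(C) = C - 1*0 = C + 0 = C)
A = 20 (A = (5 - 5) + ((2*6 + 2*4) + 4*0) = 0 + ((12 + 8) + 0) = 0 + (20 + 0) = 0 + 20 = 20)
(z(3) + A)² = (3 + 20)² = 23² = 529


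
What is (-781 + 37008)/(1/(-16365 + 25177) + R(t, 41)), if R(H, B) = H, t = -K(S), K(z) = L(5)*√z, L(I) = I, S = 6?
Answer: -319232324/11647701599 - 14065376195440*√6/11647701599 ≈ -2957.9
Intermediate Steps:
K(z) = 5*√z
t = -5*√6 ≈ -12.247
(-781 + 37008)/(1/(-16365 + 25177) + R(t, 41)) = (-781 + 37008)/(1/(-16365 + 25177) - 5*√6) = 36227/(1/8812 - 5*√6)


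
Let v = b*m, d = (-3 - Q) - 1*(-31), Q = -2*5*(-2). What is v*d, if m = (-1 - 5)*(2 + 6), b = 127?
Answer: -48768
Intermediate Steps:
Q = 20 (Q = -10*(-2) = 20)
m = -48 (m = -6*8 = -48)
d = 8 (d = (-3 - 1*20) - 1*(-31) = (-3 - 20) + 31 = -23 + 31 = 8)
v = -6096 (v = 127*(-48) = -6096)
v*d = -6096*8 = -48768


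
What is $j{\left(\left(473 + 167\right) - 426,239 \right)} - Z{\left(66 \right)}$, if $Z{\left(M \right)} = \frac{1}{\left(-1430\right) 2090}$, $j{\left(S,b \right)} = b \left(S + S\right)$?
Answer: $\frac{305720100401}{2988700} \approx 1.0229 \cdot 10^{5}$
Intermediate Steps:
$j{\left(S,b \right)} = 2 S b$ ($j{\left(S,b \right)} = b 2 S = 2 S b$)
$Z{\left(M \right)} = - \frac{1}{2988700}$ ($Z{\left(M \right)} = \left(- \frac{1}{1430}\right) \frac{1}{2090} = - \frac{1}{2988700}$)
$j{\left(\left(473 + 167\right) - 426,239 \right)} - Z{\left(66 \right)} = 2 \left(\left(473 + 167\right) - 426\right) 239 - - \frac{1}{2988700} = 2 \left(640 - 426\right) 239 + \frac{1}{2988700} = 2 \cdot 214 \cdot 239 + \frac{1}{2988700} = 102292 + \frac{1}{2988700} = \frac{305720100401}{2988700}$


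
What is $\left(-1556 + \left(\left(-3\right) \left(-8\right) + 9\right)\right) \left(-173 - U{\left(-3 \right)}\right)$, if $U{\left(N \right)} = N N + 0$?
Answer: $277186$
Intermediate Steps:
$U{\left(N \right)} = N^{2}$ ($U{\left(N \right)} = N^{2} + 0 = N^{2}$)
$\left(-1556 + \left(\left(-3\right) \left(-8\right) + 9\right)\right) \left(-173 - U{\left(-3 \right)}\right) = \left(-1556 + \left(\left(-3\right) \left(-8\right) + 9\right)\right) \left(-173 - \left(-3\right)^{2}\right) = \left(-1556 + \left(24 + 9\right)\right) \left(-173 - 9\right) = \left(-1556 + 33\right) \left(-173 - 9\right) = \left(-1523\right) \left(-182\right) = 277186$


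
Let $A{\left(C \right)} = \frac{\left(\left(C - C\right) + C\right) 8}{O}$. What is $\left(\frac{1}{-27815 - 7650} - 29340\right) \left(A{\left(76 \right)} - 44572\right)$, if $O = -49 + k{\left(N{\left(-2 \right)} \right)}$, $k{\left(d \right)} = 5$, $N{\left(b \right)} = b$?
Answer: $\frac{510328120626844}{390115} \approx 1.3081 \cdot 10^{9}$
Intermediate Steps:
$O = -44$ ($O = -49 + 5 = -44$)
$A{\left(C \right)} = - \frac{2 C}{11}$ ($A{\left(C \right)} = \frac{\left(\left(C - C\right) + C\right) 8}{-44} = \left(0 + C\right) 8 \left(- \frac{1}{44}\right) = C 8 \left(- \frac{1}{44}\right) = 8 C \left(- \frac{1}{44}\right) = - \frac{2 C}{11}$)
$\left(\frac{1}{-27815 - 7650} - 29340\right) \left(A{\left(76 \right)} - 44572\right) = \left(\frac{1}{-27815 - 7650} - 29340\right) \left(\left(- \frac{2}{11}\right) 76 - 44572\right) = \left(\frac{1}{-35465} - 29340\right) \left(- \frac{152}{11} - 44572\right) = \left(- \frac{1}{35465} - 29340\right) \left(- \frac{490444}{11}\right) = \left(- \frac{1040543101}{35465}\right) \left(- \frac{490444}{11}\right) = \frac{510328120626844}{390115}$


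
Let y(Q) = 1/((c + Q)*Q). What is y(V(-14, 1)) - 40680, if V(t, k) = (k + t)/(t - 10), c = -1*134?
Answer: -1693875096/41639 ≈ -40680.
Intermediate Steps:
c = -134
V(t, k) = (k + t)/(-10 + t)
y(Q) = 1/(Q*(-134 + Q)) (y(Q) = 1/((-134 + Q)*Q) = 1/(Q*(-134 + Q)))
y(V(-14, 1)) - 40680 = 1/((((1 - 14)/(-10 - 14)))*(-134 + (1 - 14)/(-10 - 14))) - 40680 = 1/(((-13/(-24)))*(-134 - 13/(-24))) - 40680 = 1/(((-1/24*(-13)))*(-134 - 1/24*(-13))) - 40680 = 1/((13/24)*(-134 + 13/24)) - 40680 = 24/(13*(-3203/24)) - 40680 = (24/13)*(-24/3203) - 40680 = -576/41639 - 40680 = -1693875096/41639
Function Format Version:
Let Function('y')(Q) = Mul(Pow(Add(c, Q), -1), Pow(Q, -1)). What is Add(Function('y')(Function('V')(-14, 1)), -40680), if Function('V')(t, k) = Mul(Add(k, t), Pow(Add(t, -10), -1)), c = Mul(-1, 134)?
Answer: Rational(-1693875096, 41639) ≈ -40680.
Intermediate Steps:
c = -134
Function('V')(t, k) = Mul(Pow(Add(-10, t), -1), Add(k, t)) (Function('V')(t, k) = Mul(Add(k, t), Pow(Add(-10, t), -1)) = Mul(Pow(Add(-10, t), -1), Add(k, t)))
Function('y')(Q) = Mul(Pow(Q, -1), Pow(Add(-134, Q), -1)) (Function('y')(Q) = Mul(Pow(Add(-134, Q), -1), Pow(Q, -1)) = Mul(Pow(Q, -1), Pow(Add(-134, Q), -1)))
Add(Function('y')(Function('V')(-14, 1)), -40680) = Add(Mul(Pow(Mul(Pow(Add(-10, -14), -1), Add(1, -14)), -1), Pow(Add(-134, Mul(Pow(Add(-10, -14), -1), Add(1, -14))), -1)), -40680) = Add(Mul(Pow(Mul(Pow(-24, -1), -13), -1), Pow(Add(-134, Mul(Pow(-24, -1), -13)), -1)), -40680) = Add(Mul(Pow(Mul(Rational(-1, 24), -13), -1), Pow(Add(-134, Mul(Rational(-1, 24), -13)), -1)), -40680) = Add(Mul(Pow(Rational(13, 24), -1), Pow(Add(-134, Rational(13, 24)), -1)), -40680) = Add(Mul(Rational(24, 13), Pow(Rational(-3203, 24), -1)), -40680) = Add(Mul(Rational(24, 13), Rational(-24, 3203)), -40680) = Add(Rational(-576, 41639), -40680) = Rational(-1693875096, 41639)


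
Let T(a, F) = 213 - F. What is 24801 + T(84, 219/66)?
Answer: 550235/22 ≈ 25011.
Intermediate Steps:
24801 + T(84, 219/66) = 24801 + (213 - 219/66) = 24801 + (213 - 1*73/22) = 24801 + (213 - 73/22) = 24801 + 4613/22 = 550235/22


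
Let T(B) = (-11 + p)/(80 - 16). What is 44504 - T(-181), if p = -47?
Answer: 1424157/32 ≈ 44505.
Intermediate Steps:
T(B) = -29/32 (T(B) = (-11 - 47)/(80 - 16) = -58/64 = -58*1/64 = -29/32)
44504 - T(-181) = 44504 - 1*(-29/32) = 44504 + 29/32 = 1424157/32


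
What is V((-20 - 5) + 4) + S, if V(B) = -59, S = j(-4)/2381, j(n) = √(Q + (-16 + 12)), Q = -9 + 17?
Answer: -140477/2381 ≈ -58.999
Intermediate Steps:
Q = 8
j(n) = 2 (j(n) = √(8 + (-16 + 12)) = √(8 - 4) = √4 = 2)
S = 2/2381 ≈ 0.00083998
V((-20 - 5) + 4) + S = -59 + 2/2381 = -140477/2381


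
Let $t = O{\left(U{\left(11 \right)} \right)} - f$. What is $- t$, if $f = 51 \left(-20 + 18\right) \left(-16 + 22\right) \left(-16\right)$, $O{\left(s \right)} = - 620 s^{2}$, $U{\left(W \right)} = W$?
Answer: $84812$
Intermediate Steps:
$f = 9792$ ($f = 51 \left(\left(-2\right) 6\right) \left(-16\right) = 51 \left(-12\right) \left(-16\right) = \left(-612\right) \left(-16\right) = 9792$)
$t = -84812$ ($t = - 620 \cdot 11^{2} - 9792 = \left(-620\right) 121 - 9792 = -75020 - 9792 = -84812$)
$- t = \left(-1\right) \left(-84812\right) = 84812$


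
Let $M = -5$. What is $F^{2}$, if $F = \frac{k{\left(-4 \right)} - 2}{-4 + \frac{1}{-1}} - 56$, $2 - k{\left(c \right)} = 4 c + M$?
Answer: $\frac{90601}{25} \approx 3624.0$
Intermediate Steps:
$k{\left(c \right)} = 7 - 4 c$ ($k{\left(c \right)} = 2 - \left(4 c - 5\right) = 2 - \left(-5 + 4 c\right) = 7 - 4 c$)
$F = - \frac{301}{5}$ ($F = \frac{\left(7 - -16\right) - 2}{-4 + \frac{1}{-1}} - 56 = \frac{\left(7 + 16\right) - 2}{-4 - 1} - 56 = \frac{23 - 2}{-5} - 56 = 21 \left(- \frac{1}{5}\right) - 56 = - \frac{21}{5} - 56 = - \frac{301}{5} \approx -60.2$)
$F^{2} = \left(- \frac{301}{5}\right)^{2} = \frac{90601}{25}$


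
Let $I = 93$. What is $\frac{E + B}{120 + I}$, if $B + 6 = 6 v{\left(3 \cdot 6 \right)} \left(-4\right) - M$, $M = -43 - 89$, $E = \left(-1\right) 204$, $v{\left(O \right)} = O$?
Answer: $- \frac{170}{71} \approx -2.3944$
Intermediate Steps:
$E = -204$
$M = -132$
$B = -306$ ($B = -6 + \left(6 \cdot 3 \cdot 6 \left(-4\right) - -132\right) = -6 + \left(6 \cdot 18 \left(-4\right) + 132\right) = -6 + \left(108 \left(-4\right) + 132\right) = -6 + \left(-432 + 132\right) = -6 - 300 = -306$)
$\frac{E + B}{120 + I} = \frac{-204 - 306}{120 + 93} = - \frac{510}{213} = \left(-510\right) \frac{1}{213} = - \frac{170}{71}$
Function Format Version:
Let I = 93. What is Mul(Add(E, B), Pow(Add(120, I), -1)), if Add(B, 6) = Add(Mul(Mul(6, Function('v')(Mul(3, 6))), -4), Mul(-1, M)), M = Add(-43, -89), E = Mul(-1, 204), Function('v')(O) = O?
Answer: Rational(-170, 71) ≈ -2.3944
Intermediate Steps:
E = -204
M = -132
B = -306 (B = Add(-6, Add(Mul(Mul(6, Mul(3, 6)), -4), Mul(-1, -132))) = Add(-6, Add(Mul(Mul(6, 18), -4), 132)) = Add(-6, Add(Mul(108, -4), 132)) = Add(-6, Add(-432, 132)) = Add(-6, -300) = -306)
Mul(Add(E, B), Pow(Add(120, I), -1)) = Mul(Add(-204, -306), Pow(Add(120, 93), -1)) = Mul(-510, Pow(213, -1)) = Mul(-510, Rational(1, 213)) = Rational(-170, 71)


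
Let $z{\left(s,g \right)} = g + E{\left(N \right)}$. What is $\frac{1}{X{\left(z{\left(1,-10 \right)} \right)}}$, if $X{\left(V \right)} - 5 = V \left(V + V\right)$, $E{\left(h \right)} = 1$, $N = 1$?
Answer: $\frac{1}{167} \approx 0.005988$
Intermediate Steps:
$z{\left(s,g \right)} = 1 + g$ ($z{\left(s,g \right)} = g + 1 = 1 + g$)
$X{\left(V \right)} = 5 + 2 V^{2}$ ($X{\left(V \right)} = 5 + V \left(V + V\right) = 5 + V 2 V = 5 + 2 V^{2}$)
$\frac{1}{X{\left(z{\left(1,-10 \right)} \right)}} = \frac{1}{5 + 2 \left(1 - 10\right)^{2}} = \frac{1}{5 + 2 \left(-9\right)^{2}} = \frac{1}{5 + 2 \cdot 81} = \frac{1}{5 + 162} = \frac{1}{167}$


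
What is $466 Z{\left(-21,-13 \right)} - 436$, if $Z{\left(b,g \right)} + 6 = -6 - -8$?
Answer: $-2300$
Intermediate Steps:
$Z{\left(b,g \right)} = -4$ ($Z{\left(b,g \right)} = -6 - -2 = -6 + \left(-6 + 8\right) = -6 + 2 = -4$)
$466 Z{\left(-21,-13 \right)} - 436 = 466 \left(-4\right) - 436 = -1864 - 436 = -2300$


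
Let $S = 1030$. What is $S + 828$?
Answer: $1858$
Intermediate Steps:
$S + 828 = 1030 + 828 = 1858$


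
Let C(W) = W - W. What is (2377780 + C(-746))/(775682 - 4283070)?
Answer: -594445/876847 ≈ -0.67793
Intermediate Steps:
C(W) = 0
(2377780 + C(-746))/(775682 - 4283070) = (2377780 + 0)/(775682 - 4283070) = 2377780/(-3507388) = 2377780*(-1/3507388) = -594445/876847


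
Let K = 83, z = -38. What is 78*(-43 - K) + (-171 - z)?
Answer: -9961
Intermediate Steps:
78*(-43 - K) + (-171 - z) = 78*(-43 - 1*83) + (-171 - 1*(-38)) = 78*(-43 - 83) + (-171 + 38) = 78*(-126) - 133 = -9828 - 133 = -9961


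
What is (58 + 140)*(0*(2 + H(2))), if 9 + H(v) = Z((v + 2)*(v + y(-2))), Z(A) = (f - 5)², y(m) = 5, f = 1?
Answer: 0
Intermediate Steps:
Z(A) = 16 (Z(A) = (1 - 5)² = (-4)² = 16)
H(v) = 7 (H(v) = -9 + 16 = 7)
(58 + 140)*(0*(2 + H(2))) = (58 + 140)*(0*(2 + 7)) = 198*(0*9) = 198*0 = 0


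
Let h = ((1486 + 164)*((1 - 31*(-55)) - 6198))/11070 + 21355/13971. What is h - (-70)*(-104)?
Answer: -13658123995/1718433 ≈ -7948.0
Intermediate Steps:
h = -1147931755/1718433 (h = (1650*((1 + 1705) - 6198))*(1/11070) + 21355*(1/13971) = (1650*(1706 - 6198))*(1/11070) + 21355/13971 = (1650*(-4492))*(1/11070) + 21355/13971 = -7411800*1/11070 + 21355/13971 = -247060/369 + 21355/13971 = -1147931755/1718433 ≈ -668.01)
h - (-70)*(-104) = -1147931755/1718433 - (-70)*(-104) = -1147931755/1718433 - 1*7280 = -1147931755/1718433 - 7280 = -13658123995/1718433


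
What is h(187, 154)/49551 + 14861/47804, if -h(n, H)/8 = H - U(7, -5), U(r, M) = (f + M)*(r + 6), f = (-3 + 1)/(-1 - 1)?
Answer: 657596419/2368736004 ≈ 0.27762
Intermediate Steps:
f = 1 (f = -2/(-2) = -2*(-½) = 1)
U(r, M) = (1 + M)*(6 + r) (U(r, M) = (1 + M)*(r + 6) = (1 + M)*(6 + r))
h(n, H) = -416 - 8*H (h(n, H) = -8*(H - (6 + 7 + 6*(-5) - 5*7)) = -8*(H - (6 + 7 - 30 - 35)) = -8*(H - 1*(-52)) = -8*(H + 52) = -8*(52 + H) = -416 - 8*H)
h(187, 154)/49551 + 14861/47804 = (-416 - 8*154)/49551 + 14861/47804 = (-416 - 1232)*(1/49551) + 14861*(1/47804) = -1648*1/49551 + 14861/47804 = -1648/49551 + 14861/47804 = 657596419/2368736004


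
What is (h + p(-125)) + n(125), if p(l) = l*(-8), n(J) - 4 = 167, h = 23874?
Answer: 25045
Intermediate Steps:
n(J) = 171 (n(J) = 4 + 167 = 171)
p(l) = -8*l
(h + p(-125)) + n(125) = (23874 - 8*(-125)) + 171 = (23874 + 1000) + 171 = 24874 + 171 = 25045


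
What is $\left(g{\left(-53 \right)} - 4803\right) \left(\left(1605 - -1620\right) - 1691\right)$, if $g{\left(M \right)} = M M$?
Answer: $-3058796$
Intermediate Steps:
$g{\left(M \right)} = M^{2}$
$\left(g{\left(-53 \right)} - 4803\right) \left(\left(1605 - -1620\right) - 1691\right) = \left(\left(-53\right)^{2} - 4803\right) \left(\left(1605 - -1620\right) - 1691\right) = \left(2809 - 4803\right) \left(\left(1605 + 1620\right) - 1691\right) = - 1994 \left(3225 - 1691\right) = \left(-1994\right) 1534 = -3058796$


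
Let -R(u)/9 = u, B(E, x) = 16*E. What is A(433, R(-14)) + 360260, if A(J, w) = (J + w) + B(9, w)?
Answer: 360963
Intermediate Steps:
R(u) = -9*u
A(J, w) = 144 + J + w (A(J, w) = (J + w) + 16*9 = (J + w) + 144 = 144 + J + w)
A(433, R(-14)) + 360260 = (144 + 433 - 9*(-14)) + 360260 = (144 + 433 + 126) + 360260 = 703 + 360260 = 360963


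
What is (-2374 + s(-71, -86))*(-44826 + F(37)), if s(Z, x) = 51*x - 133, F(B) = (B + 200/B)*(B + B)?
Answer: 287355384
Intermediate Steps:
F(B) = 2*B*(B + 200/B) (F(B) = (B + 200/B)*(2*B) = 2*B*(B + 200/B))
s(Z, x) = -133 + 51*x
(-2374 + s(-71, -86))*(-44826 + F(37)) = (-2374 + (-133 + 51*(-86)))*(-44826 + (400 + 2*37²)) = (-2374 + (-133 - 4386))*(-44826 + (400 + 2*1369)) = (-2374 - 4519)*(-44826 + (400 + 2738)) = -6893*(-44826 + 3138) = -6893*(-41688) = 287355384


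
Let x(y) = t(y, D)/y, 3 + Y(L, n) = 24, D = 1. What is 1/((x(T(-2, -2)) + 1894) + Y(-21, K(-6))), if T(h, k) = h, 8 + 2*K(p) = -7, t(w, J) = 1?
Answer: 2/3829 ≈ 0.00052233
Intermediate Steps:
K(p) = -15/2 (K(p) = -4 + (½)*(-7) = -4 - 7/2 = -15/2)
Y(L, n) = 21 (Y(L, n) = -3 + 24 = 21)
x(y) = 1/y
1/((x(T(-2, -2)) + 1894) + Y(-21, K(-6))) = 1/((1/(-2) + 1894) + 21) = 1/((-½ + 1894) + 21) = 1/(3787/2 + 21) = 1/(3829/2) = 2/3829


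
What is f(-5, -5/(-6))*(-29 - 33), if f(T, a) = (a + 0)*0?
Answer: 0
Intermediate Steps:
f(T, a) = 0 (f(T, a) = a*0 = 0)
f(-5, -5/(-6))*(-29 - 33) = 0*(-29 - 33) = 0*(-62) = 0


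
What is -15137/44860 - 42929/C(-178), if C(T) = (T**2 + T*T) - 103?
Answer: -576687449/567613580 ≈ -1.0160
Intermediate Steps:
C(T) = -103 + 2*T**2 (C(T) = (T**2 + T**2) - 103 = 2*T**2 - 103 = -103 + 2*T**2)
-15137/44860 - 42929/C(-178) = -15137/44860 - 42929/(-103 + 2*(-178)**2) = -15137*1/44860 - 42929/(-103 + 2*31684) = -15137/44860 - 42929/(-103 + 63368) = -15137/44860 - 42929/63265 = -576687449/567613580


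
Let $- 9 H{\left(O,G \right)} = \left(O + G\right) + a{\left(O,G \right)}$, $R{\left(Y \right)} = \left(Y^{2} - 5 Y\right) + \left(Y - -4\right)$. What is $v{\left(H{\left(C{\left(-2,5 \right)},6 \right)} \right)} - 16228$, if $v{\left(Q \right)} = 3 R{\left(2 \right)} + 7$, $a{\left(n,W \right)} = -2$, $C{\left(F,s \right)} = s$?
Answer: $-16221$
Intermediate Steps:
$R{\left(Y \right)} = 4 + Y^{2} - 4 Y$ ($R{\left(Y \right)} = \left(Y^{2} - 5 Y\right) + \left(Y + 4\right) = \left(Y^{2} - 5 Y\right) + \left(4 + Y\right) = 4 + Y^{2} - 4 Y$)
$H{\left(O,G \right)} = \frac{2}{9} - \frac{G}{9} - \frac{O}{9}$ ($H{\left(O,G \right)} = - \frac{\left(O + G\right) - 2}{9} = - \frac{\left(G + O\right) - 2}{9} = - \frac{-2 + G + O}{9} = \frac{2}{9} - \frac{G}{9} - \frac{O}{9}$)
$v{\left(Q \right)} = 7$ ($v{\left(Q \right)} = 3 \left(4 + 2^{2} - 8\right) + 7 = 3 \left(4 + 4 - 8\right) + 7 = 3 \cdot 0 + 7 = 0 + 7 = 7$)
$v{\left(H{\left(C{\left(-2,5 \right)},6 \right)} \right)} - 16228 = 7 - 16228 = -16221$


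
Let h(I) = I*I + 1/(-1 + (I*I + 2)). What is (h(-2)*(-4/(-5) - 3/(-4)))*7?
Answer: 4557/100 ≈ 45.570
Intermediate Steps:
h(I) = I**2 + 1/(1 + I**2) (h(I) = I**2 + 1/(-1 + (I**2 + 2)) = I**2 + 1/(-1 + (2 + I**2)) = I**2 + 1/(1 + I**2))
(h(-2)*(-4/(-5) - 3/(-4)))*7 = (((1 + (-2)**2 + (-2)**4)/(1 + (-2)**2))*(-4/(-5) - 3/(-4)))*7 = (((1 + 4 + 16)/(1 + 4))*(-4*(-1/5) - 3*(-1/4)))*7 = ((21/5)*(4/5 + 3/4))*7 = (((1/5)*21)*(31/20))*7 = ((21/5)*(31/20))*7 = (651/100)*7 = 4557/100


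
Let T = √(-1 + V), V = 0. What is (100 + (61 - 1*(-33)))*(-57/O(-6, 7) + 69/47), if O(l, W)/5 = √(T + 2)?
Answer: 13386/47 - 11058/(5*√(2 + I)) ≈ -1154.6 + 339.8*I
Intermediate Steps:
T = I (T = √(-1 + 0) = √(-1) = I ≈ 1.0*I)
O(l, W) = 5*√(2 + I) (O(l, W) = 5*√(I + 2) = 5*√(2 + I))
(100 + (61 - 1*(-33)))*(-57/O(-6, 7) + 69/47) = (100 + (61 - 1*(-33)))*(-57*1/(5*√(2 + I)) + 69/47) = (100 + (61 + 33))*(-57/(5*√(2 + I)) + 69*(1/47)) = (100 + 94)*(-57/(5*√(2 + I)) + 69/47) = 194*(69/47 - 57/(5*√(2 + I))) = 13386/47 - 11058/(5*√(2 + I))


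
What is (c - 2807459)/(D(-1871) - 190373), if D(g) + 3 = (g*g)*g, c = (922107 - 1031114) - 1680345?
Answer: 4596811/6549889687 ≈ 0.00070181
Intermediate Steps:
c = -1789352 (c = -109007 - 1680345 = -1789352)
D(g) = -3 + g**3 (D(g) = -3 + (g*g)*g = -3 + g**2*g = -3 + g**3)
(c - 2807459)/(D(-1871) - 190373) = (-1789352 - 2807459)/((-3 + (-1871)**3) - 190373) = -4596811/((-3 - 6549699311) - 190373) = -4596811/(-6549699314 - 190373) = -4596811/(-6549889687) = -4596811*(-1/6549889687) = 4596811/6549889687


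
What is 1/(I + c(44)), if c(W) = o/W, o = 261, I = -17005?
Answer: -44/747959 ≈ -5.8827e-5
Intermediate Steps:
c(W) = 261/W
1/(I + c(44)) = 1/(-17005 + 261/44) = 1/(-747959/44) = -44/747959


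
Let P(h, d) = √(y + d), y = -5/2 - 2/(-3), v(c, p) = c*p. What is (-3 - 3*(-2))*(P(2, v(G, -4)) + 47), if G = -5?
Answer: 141 + √654/2 ≈ 153.79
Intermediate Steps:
y = -11/6 (y = -5*½ - 2*(-⅓) = -5/2 + ⅔ = -11/6 ≈ -1.8333)
P(h, d) = √(-11/6 + d)
(-3 - 3*(-2))*(P(2, v(G, -4)) + 47) = (-3 - 3*(-2))*(√(-66 + 36*(-5*(-4)))/6 + 47) = (-3 + 6)*(√(-66 + 36*20)/6 + 47) = 3*(√(-66 + 720)/6 + 47) = 3*(√654/6 + 47) = 3*(47 + √654/6) = 141 + √654/2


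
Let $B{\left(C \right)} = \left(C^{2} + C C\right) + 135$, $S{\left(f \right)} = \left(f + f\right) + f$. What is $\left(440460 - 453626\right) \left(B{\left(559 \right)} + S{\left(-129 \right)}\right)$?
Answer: $-8224931860$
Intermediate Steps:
$S{\left(f \right)} = 3 f$ ($S{\left(f \right)} = 2 f + f = 3 f$)
$B{\left(C \right)} = 135 + 2 C^{2}$ ($B{\left(C \right)} = \left(C^{2} + C^{2}\right) + 135 = 2 C^{2} + 135 = 135 + 2 C^{2}$)
$\left(440460 - 453626\right) \left(B{\left(559 \right)} + S{\left(-129 \right)}\right) = \left(440460 - 453626\right) \left(\left(135 + 2 \cdot 559^{2}\right) + 3 \left(-129\right)\right) = - 13166 \left(\left(135 + 2 \cdot 312481\right) - 387\right) = - 13166 \left(\left(135 + 624962\right) - 387\right) = - 13166 \left(625097 - 387\right) = \left(-13166\right) 624710 = -8224931860$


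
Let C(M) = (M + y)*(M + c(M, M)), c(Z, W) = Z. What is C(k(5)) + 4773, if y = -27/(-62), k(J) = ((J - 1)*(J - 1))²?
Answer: 4218107/31 ≈ 1.3607e+5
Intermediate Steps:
k(J) = (-1 + J)⁴ (k(J) = ((-1 + J)*(-1 + J))² = ((-1 + J)²)² = (-1 + J)⁴)
y = 27/62 (y = -27*(-1/62) = 27/62 ≈ 0.43548)
C(M) = 2*M*(27/62 + M) (C(M) = (M + 27/62)*(M + M) = (27/62 + M)*(2*M) = 2*M*(27/62 + M))
C(k(5)) + 4773 = (-1 + 5)⁴*(27 + 62*(-1 + 5)⁴)/31 + 4773 = (1/31)*4⁴*(27 + 62*4⁴) + 4773 = (1/31)*256*(27 + 62*256) + 4773 = (1/31)*256*(27 + 15872) + 4773 = (1/31)*256*15899 + 4773 = 4070144/31 + 4773 = 4218107/31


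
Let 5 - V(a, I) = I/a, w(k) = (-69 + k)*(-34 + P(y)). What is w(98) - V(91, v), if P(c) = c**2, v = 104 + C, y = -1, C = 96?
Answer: -87342/91 ≈ -959.80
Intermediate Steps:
v = 200 (v = 104 + 96 = 200)
w(k) = 2277 - 33*k (w(k) = (-69 + k)*(-34 + (-1)**2) = (-69 + k)*(-34 + 1) = (-69 + k)*(-33) = 2277 - 33*k)
V(a, I) = 5 - I/a
w(98) - V(91, v) = (2277 - 33*98) - (5 - 1*200/91) = (2277 - 3234) - (5 - 1*200*1/91) = -957 - (5 - 200/91) = -957 - 1*255/91 = -957 - 255/91 = -87342/91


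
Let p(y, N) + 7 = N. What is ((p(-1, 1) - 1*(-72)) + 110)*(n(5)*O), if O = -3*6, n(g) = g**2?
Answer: -79200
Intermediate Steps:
p(y, N) = -7 + N
O = -18
((p(-1, 1) - 1*(-72)) + 110)*(n(5)*O) = (((-7 + 1) - 1*(-72)) + 110)*(5**2*(-18)) = ((-6 + 72) + 110)*(25*(-18)) = (66 + 110)*(-450) = 176*(-450) = -79200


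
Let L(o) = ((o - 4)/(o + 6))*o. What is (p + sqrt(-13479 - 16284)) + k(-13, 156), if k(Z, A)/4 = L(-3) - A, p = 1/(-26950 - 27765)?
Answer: -32610141/54715 + 3*I*sqrt(3307) ≈ -596.0 + 172.52*I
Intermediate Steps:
L(o) = o*(-4 + o)/(6 + o) (L(o) = ((-4 + o)/(6 + o))*o = o*(-4 + o)/(6 + o))
p = -1/54715 (p = 1/(-54715) = -1/54715 ≈ -1.8277e-5)
k(Z, A) = 28 - 4*A (k(Z, A) = 4*(-3*(-4 - 3)/(6 - 3) - A) = 4*(-3*(-7)/3 - A) = 4*(-3*1/3*(-7) - A) = 4*(7 - A) = 28 - 4*A)
(p + sqrt(-13479 - 16284)) + k(-13, 156) = (-1/54715 + sqrt(-13479 - 16284)) + (28 - 4*156) = (-1/54715 + sqrt(-29763)) + (28 - 624) = (-1/54715 + 3*I*sqrt(3307)) - 596 = -32610141/54715 + 3*I*sqrt(3307)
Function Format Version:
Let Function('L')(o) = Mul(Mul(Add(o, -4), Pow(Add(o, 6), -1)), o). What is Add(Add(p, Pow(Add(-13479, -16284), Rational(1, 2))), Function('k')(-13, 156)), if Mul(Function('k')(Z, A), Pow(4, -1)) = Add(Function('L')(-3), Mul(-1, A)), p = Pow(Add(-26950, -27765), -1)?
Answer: Add(Rational(-32610141, 54715), Mul(3, I, Pow(3307, Rational(1, 2)))) ≈ Add(-596.00, Mul(172.52, I))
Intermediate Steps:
Function('L')(o) = Mul(o, Pow(Add(6, o), -1), Add(-4, o)) (Function('L')(o) = Mul(Mul(Add(-4, o), Pow(Add(6, o), -1)), o) = Mul(Mul(Pow(Add(6, o), -1), Add(-4, o)), o) = Mul(o, Pow(Add(6, o), -1), Add(-4, o)))
p = Rational(-1, 54715) (p = Pow(-54715, -1) = Rational(-1, 54715) ≈ -1.8277e-5)
Function('k')(Z, A) = Add(28, Mul(-4, A)) (Function('k')(Z, A) = Mul(4, Add(Mul(-3, Pow(Add(6, -3), -1), Add(-4, -3)), Mul(-1, A))) = Mul(4, Add(Mul(-3, Pow(3, -1), -7), Mul(-1, A))) = Mul(4, Add(Mul(-3, Rational(1, 3), -7), Mul(-1, A))) = Mul(4, Add(7, Mul(-1, A))) = Add(28, Mul(-4, A)))
Add(Add(p, Pow(Add(-13479, -16284), Rational(1, 2))), Function('k')(-13, 156)) = Add(Add(Rational(-1, 54715), Pow(Add(-13479, -16284), Rational(1, 2))), Add(28, Mul(-4, 156))) = Add(Add(Rational(-1, 54715), Pow(-29763, Rational(1, 2))), Add(28, -624)) = Add(Add(Rational(-1, 54715), Mul(3, I, Pow(3307, Rational(1, 2)))), -596) = Add(Rational(-32610141, 54715), Mul(3, I, Pow(3307, Rational(1, 2))))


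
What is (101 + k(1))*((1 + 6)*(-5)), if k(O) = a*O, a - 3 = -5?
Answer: -3465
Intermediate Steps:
a = -2 (a = 3 - 5 = -2)
k(O) = -2*O
(101 + k(1))*((1 + 6)*(-5)) = (101 - 2*1)*((1 + 6)*(-5)) = (101 - 2)*(7*(-5)) = 99*(-35) = -3465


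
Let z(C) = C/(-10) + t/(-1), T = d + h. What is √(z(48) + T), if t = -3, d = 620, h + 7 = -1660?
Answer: 2*I*√6555/5 ≈ 32.385*I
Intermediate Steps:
h = -1667 (h = -7 - 1660 = -1667)
T = -1047 (T = 620 - 1667 = -1047)
z(C) = 3 - C/10 (z(C) = C/(-10) - 3/(-1) = C*(-⅒) - 3*(-1) = -C/10 + 3 = 3 - C/10)
√(z(48) + T) = √((3 - ⅒*48) - 1047) = √((3 - 24/5) - 1047) = √(-9/5 - 1047) = √(-5244/5) = 2*I*√6555/5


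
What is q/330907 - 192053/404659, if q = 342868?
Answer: 75192939941/133904495713 ≈ 0.56154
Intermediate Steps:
q/330907 - 192053/404659 = 342868/330907 - 192053/404659 = 75192939941/133904495713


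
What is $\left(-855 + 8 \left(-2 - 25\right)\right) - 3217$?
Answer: $-4288$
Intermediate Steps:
$\left(-855 + 8 \left(-2 - 25\right)\right) - 3217 = \left(-855 + 8 \left(-27\right)\right) - 3217 = \left(-855 - 216\right) - 3217 = -1071 - 3217 = -4288$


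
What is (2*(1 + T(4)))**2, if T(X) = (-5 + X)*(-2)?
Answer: 36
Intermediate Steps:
T(X) = 10 - 2*X
(2*(1 + T(4)))**2 = (2*(1 + (10 - 2*4)))**2 = (2*(1 + (10 - 8)))**2 = (2*(1 + 2))**2 = (2*3)**2 = 6**2 = 36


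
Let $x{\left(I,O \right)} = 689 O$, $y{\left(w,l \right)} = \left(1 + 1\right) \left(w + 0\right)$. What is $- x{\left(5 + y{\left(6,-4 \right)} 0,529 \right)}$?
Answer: $-364481$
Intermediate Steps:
$y{\left(w,l \right)} = 2 w$
$- x{\left(5 + y{\left(6,-4 \right)} 0,529 \right)} = - 689 \cdot 529 = \left(-1\right) 364481 = -364481$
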